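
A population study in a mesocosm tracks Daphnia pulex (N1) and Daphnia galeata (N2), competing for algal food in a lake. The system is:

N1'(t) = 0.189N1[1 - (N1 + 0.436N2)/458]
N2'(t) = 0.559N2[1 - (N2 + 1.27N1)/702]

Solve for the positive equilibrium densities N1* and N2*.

N1* ≈ 340, N2* ≈ 270

Setting both brackets to zero gives the nullclines N1 + 0.436N2 = 458 and 1.27N1 + N2 = 702.
Substituting N2 = 702 - 1.27N1 into the first: N1(1 - 0.436·1.27) = 458 - 0.436·702.
So N1* = 152/0.446 = 340, and then N2* = 702 - 1.27·340 = 270.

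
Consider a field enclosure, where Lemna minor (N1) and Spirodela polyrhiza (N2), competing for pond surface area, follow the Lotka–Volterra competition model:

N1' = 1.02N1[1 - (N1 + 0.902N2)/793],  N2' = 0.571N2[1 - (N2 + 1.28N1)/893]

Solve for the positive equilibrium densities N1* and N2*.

N1* ≈ 80.8, N2* ≈ 790

Setting both brackets to zero gives the nullclines N1 + 0.902N2 = 793 and 1.28N1 + N2 = 893.
Substituting N2 = 893 - 1.28N1 into the first: N1(1 - 0.902·1.28) = 793 - 0.902·893.
So N1* = -12.5/-0.155 = 80.8, and then N2* = 893 - 1.28·80.8 = 790.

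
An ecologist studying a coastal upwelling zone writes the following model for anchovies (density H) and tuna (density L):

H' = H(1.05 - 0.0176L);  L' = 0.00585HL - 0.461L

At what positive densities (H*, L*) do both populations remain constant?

H* ≈ 78.8, L* ≈ 59.7

Set dL/dt = 0 with L > 0: 0.00585H - 0.461 = 0, so H* = 0.461/0.00585 = 78.8.
Set dH/dt = 0 with H > 0: 1.05 - 0.0176L = 0, so L* = 1.05/0.0176 = 59.7.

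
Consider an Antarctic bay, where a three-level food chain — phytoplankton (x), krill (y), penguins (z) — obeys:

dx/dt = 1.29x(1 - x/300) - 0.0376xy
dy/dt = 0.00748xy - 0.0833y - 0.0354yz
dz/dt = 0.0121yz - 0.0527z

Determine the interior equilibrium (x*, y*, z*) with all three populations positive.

x* ≈ 262, y* ≈ 4.36, z* ≈ 53

From dz/dt = 0: 0.0121y* = 0.0527, so y* = 4.36.
From dx/dt = 0: 1.29(1 - x*/300) = 0.0376·4.36, giving x* = 300·(1 - 0.127) = 262.
From dy/dt = 0: 0.00748·262 - 0.0833 = 0.0354z*, so z* = 1.88/0.0354 = 53.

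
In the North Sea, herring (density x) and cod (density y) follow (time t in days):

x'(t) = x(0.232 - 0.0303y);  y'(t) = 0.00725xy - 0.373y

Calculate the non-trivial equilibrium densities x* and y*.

x* ≈ 51.4, y* ≈ 7.66

Set dy/dt = 0 with y > 0: 0.00725x - 0.373 = 0, so x* = 0.373/0.00725 = 51.4.
Set dx/dt = 0 with x > 0: 0.232 - 0.0303y = 0, so y* = 0.232/0.0303 = 7.66.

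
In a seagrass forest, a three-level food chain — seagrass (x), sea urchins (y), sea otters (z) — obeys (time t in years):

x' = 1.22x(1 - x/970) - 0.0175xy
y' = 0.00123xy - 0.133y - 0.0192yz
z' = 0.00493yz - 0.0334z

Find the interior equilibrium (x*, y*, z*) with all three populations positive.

x* ≈ 876, y* ≈ 6.77, z* ≈ 49.2

From dz/dt = 0: 0.00493y* = 0.0334, so y* = 6.77.
From dx/dt = 0: 1.22(1 - x*/970) = 0.0175·6.77, giving x* = 970·(1 - 0.0972) = 876.
From dy/dt = 0: 0.00123·876 - 0.133 = 0.0192z*, so z* = 0.944/0.0192 = 49.2.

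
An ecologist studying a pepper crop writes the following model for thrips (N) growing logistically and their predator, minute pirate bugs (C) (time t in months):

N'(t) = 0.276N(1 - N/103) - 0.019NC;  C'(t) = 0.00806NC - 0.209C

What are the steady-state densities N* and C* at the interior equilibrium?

N* ≈ 25.9, C* ≈ 10.9

From dC/dt = 0 with C > 0: 0.00806N* = 0.209, so N* = 25.9.
Substitute into dN/dt = 0: 0.276(1 - 25.9/103) = 0.019C*.
The bracket is 0.748, giving C* = 0.207/0.019 = 10.9.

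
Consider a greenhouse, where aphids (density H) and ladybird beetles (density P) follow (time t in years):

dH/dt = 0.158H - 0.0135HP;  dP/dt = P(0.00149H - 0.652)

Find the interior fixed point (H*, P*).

Set dP/dt = 0 with P > 0: 0.00149H - 0.652 = 0, so H* = 0.652/0.00149 = 438.
Set dH/dt = 0 with H > 0: 0.158 - 0.0135P = 0, so P* = 0.158/0.0135 = 11.7.

H* ≈ 438, P* ≈ 11.7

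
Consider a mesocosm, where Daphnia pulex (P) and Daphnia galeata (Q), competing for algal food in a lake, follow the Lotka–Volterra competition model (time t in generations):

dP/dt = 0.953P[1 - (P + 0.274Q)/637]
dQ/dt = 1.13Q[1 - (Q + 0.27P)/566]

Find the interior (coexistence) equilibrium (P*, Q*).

P* ≈ 520, Q* ≈ 425

Setting both brackets to zero gives the nullclines P + 0.274Q = 637 and 0.27P + Q = 566.
Substituting Q = 566 - 0.27P into the first: P(1 - 0.274·0.27) = 637 - 0.274·566.
So P* = 482/0.926 = 520, and then Q* = 566 - 0.27·520 = 425.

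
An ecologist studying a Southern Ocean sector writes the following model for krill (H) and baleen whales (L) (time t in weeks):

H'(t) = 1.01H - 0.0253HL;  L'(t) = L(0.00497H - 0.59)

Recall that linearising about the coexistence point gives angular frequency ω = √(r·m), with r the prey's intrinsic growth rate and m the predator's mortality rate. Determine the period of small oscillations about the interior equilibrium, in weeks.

Here r = 1.01 and m = 0.59, so r·m = 0.596.
ω = √0.596 = 0.772 per week, hence T = 2π/ω ≈ 8.14 weeks.

T ≈ 8.14 weeks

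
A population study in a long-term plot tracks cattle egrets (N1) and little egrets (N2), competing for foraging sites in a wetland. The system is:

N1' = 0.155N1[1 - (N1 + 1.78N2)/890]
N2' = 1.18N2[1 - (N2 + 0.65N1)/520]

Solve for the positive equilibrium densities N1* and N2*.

Setting both brackets to zero gives the nullclines N1 + 1.78N2 = 890 and 0.65N1 + N2 = 520.
Substituting N2 = 520 - 0.65N1 into the first: N1(1 - 1.78·0.65) = 890 - 1.78·520.
So N1* = -35.6/-0.157 = 227, and then N2* = 520 - 0.65·227 = 373.

N1* ≈ 227, N2* ≈ 373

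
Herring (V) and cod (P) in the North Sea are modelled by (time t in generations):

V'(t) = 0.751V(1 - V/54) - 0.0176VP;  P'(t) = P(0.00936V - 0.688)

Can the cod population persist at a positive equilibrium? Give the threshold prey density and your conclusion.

The predator equation gives dP/dt > 0 only when V > 0.688/0.00936 = 73.5.
Without the predator, V → K = 54. Since 54 < 73.5, the predator cannot invade.

Threshold V = 73.5; K < 73.5, so no, the predator goes extinct.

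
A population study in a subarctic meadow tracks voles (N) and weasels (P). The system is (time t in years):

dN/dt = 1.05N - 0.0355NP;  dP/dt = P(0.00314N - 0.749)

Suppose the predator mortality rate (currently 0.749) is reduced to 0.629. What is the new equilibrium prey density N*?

N* ≈ 200

At the interior fixed point, setting dP/dt = 0 with P > 0 fixes N* = (predator death rate)/(NP coefficient) — independent of the other coefficients.
With the change, N* = 0.629/0.00314 = 200; it falls from 239.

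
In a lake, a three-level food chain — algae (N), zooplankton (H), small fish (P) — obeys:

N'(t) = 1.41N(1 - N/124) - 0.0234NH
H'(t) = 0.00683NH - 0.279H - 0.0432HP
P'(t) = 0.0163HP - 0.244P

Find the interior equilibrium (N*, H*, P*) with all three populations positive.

N* ≈ 93.2, H* ≈ 15, P* ≈ 8.28

From dP/dt = 0: 0.0163H* = 0.244, so H* = 15.
From dN/dt = 0: 1.41(1 - N*/124) = 0.0234·15, giving N* = 124·(1 - 0.248) = 93.2.
From dH/dt = 0: 0.00683·93.2 - 0.279 = 0.0432P*, so P* = 0.358/0.0432 = 8.28.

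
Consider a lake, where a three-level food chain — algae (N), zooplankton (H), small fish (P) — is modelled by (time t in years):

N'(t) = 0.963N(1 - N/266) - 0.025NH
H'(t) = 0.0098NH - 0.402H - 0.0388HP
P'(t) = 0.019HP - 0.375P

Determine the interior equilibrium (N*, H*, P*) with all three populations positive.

N* ≈ 130, H* ≈ 19.7, P* ≈ 22.4

From dP/dt = 0: 0.019H* = 0.375, so H* = 19.7.
From dN/dt = 0: 0.963(1 - N*/266) = 0.025·19.7, giving N* = 266·(1 - 0.512) = 130.
From dH/dt = 0: 0.0098·130 - 0.402 = 0.0388P*, so P* = 0.869/0.0388 = 22.4.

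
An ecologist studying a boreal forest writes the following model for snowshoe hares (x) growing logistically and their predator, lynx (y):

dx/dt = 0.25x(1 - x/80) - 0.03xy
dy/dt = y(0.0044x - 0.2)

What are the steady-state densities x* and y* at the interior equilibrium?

x* ≈ 45.5, y* ≈ 3.6

From dy/dt = 0 with y > 0: 0.0044x* = 0.2, so x* = 45.5.
Substitute into dx/dt = 0: 0.25(1 - 45.5/80) = 0.03y*.
The bracket is 0.432, giving y* = 0.108/0.03 = 3.6.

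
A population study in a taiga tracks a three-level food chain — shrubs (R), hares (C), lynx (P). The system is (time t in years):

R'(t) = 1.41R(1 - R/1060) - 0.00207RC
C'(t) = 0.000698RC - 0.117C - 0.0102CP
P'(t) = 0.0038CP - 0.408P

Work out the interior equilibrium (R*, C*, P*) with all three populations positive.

From dP/dt = 0: 0.0038C* = 0.408, so C* = 107.
From dR/dt = 0: 1.41(1 - R*/1060) = 0.00207·107, giving R* = 1060·(1 - 0.158) = 893.
From dC/dt = 0: 0.000698·893 - 0.117 = 0.0102P*, so P* = 0.506/0.0102 = 49.6.

R* ≈ 893, C* ≈ 107, P* ≈ 49.6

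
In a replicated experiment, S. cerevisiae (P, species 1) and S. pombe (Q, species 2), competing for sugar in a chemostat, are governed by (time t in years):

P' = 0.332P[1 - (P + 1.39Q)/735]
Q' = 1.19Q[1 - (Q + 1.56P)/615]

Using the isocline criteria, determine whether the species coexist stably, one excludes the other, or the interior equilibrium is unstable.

Compare the nullcline intercepts: K1/α12 = 735/1.39 = 529 < K2 = 615; K2/α21 = 615/1.56 = 394 < K1 = 735.
Since both are reversed, neither can invade when rare; the interior point is a saddle.

unstable coexistence (outcome depends on initial conditions)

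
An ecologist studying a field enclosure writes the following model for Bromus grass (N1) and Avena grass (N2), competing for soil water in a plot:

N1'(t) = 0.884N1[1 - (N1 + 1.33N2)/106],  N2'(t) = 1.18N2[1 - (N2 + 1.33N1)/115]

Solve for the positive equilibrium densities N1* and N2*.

Setting both brackets to zero gives the nullclines N1 + 1.33N2 = 106 and 1.33N1 + N2 = 115.
Substituting N2 = 115 - 1.33N1 into the first: N1(1 - 1.33·1.33) = 106 - 1.33·115.
So N1* = -47/-0.769 = 61.1, and then N2* = 115 - 1.33·61.1 = 33.8.

N1* ≈ 61.1, N2* ≈ 33.8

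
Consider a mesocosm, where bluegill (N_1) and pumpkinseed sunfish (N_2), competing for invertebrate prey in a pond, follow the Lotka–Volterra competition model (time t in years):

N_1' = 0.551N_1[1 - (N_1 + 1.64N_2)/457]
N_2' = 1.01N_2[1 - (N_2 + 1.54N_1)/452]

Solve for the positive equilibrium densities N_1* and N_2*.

Setting both brackets to zero gives the nullclines N_1 + 1.64N_2 = 457 and 1.54N_1 + N_2 = 452.
Substituting N_2 = 452 - 1.54N_1 into the first: N_1(1 - 1.64·1.54) = 457 - 1.64·452.
So N_1* = -284/-1.53 = 186, and then N_2* = 452 - 1.54·186 = 165.

N_1* ≈ 186, N_2* ≈ 165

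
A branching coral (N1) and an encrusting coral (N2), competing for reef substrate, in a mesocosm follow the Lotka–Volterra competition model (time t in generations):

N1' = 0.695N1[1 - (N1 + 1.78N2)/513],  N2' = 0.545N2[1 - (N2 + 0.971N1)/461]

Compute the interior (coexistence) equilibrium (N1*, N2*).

Setting both brackets to zero gives the nullclines N1 + 1.78N2 = 513 and 0.971N1 + N2 = 461.
Substituting N2 = 461 - 0.971N1 into the first: N1(1 - 1.78·0.971) = 513 - 1.78·461.
So N1* = -308/-0.728 = 422, and then N2* = 461 - 0.971·422 = 51.

N1* ≈ 422, N2* ≈ 51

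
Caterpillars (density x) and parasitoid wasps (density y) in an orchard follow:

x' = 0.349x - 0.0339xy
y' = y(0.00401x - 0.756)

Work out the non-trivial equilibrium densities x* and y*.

Set dy/dt = 0 with y > 0: 0.00401x - 0.756 = 0, so x* = 0.756/0.00401 = 189.
Set dx/dt = 0 with x > 0: 0.349 - 0.0339y = 0, so y* = 0.349/0.0339 = 10.3.

x* ≈ 189, y* ≈ 10.3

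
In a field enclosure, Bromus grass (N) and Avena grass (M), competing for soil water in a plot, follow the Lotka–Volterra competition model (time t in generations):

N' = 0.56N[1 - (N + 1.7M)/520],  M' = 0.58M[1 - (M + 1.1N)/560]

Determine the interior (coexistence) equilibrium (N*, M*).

N* ≈ 497, M* ≈ 13.8

Setting both brackets to zero gives the nullclines N + 1.7M = 520 and 1.1N + M = 560.
Substituting M = 560 - 1.1N into the first: N(1 - 1.7·1.1) = 520 - 1.7·560.
So N* = -432/-0.87 = 497, and then M* = 560 - 1.1·497 = 13.8.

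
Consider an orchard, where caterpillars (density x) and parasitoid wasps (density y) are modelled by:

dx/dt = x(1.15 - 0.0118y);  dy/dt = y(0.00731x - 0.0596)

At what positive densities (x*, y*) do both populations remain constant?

x* ≈ 8.15, y* ≈ 97.5

Set dy/dt = 0 with y > 0: 0.00731x - 0.0596 = 0, so x* = 0.0596/0.00731 = 8.15.
Set dx/dt = 0 with x > 0: 1.15 - 0.0118y = 0, so y* = 1.15/0.0118 = 97.5.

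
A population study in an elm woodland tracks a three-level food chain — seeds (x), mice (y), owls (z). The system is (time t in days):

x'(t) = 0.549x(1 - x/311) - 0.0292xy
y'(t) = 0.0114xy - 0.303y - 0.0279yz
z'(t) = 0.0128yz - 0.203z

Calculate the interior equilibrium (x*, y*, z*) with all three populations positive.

x* ≈ 48.7, y* ≈ 15.9, z* ≈ 9.02

From dz/dt = 0: 0.0128y* = 0.203, so y* = 15.9.
From dx/dt = 0: 0.549(1 - x*/311) = 0.0292·15.9, giving x* = 311·(1 - 0.844) = 48.7.
From dy/dt = 0: 0.0114·48.7 - 0.303 = 0.0279z*, so z* = 0.252/0.0279 = 9.02.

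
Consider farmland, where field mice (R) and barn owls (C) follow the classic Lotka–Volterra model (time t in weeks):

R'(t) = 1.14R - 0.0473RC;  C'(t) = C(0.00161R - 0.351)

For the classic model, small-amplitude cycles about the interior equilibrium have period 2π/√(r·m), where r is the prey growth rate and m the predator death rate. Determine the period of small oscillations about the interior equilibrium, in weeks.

Here r = 1.14 and m = 0.351, so r·m = 0.4.
ω = √0.4 = 0.633 per week, hence T = 2π/ω ≈ 9.93 weeks.

T ≈ 9.93 weeks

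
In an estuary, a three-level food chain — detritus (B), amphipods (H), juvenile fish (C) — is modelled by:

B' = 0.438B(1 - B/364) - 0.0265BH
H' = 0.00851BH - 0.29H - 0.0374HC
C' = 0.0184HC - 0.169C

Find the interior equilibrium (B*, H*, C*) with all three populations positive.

From dC/dt = 0: 0.0184H* = 0.169, so H* = 9.18.
From dB/dt = 0: 0.438(1 - B*/364) = 0.0265·9.18, giving B* = 364·(1 - 0.556) = 162.
From dH/dt = 0: 0.00851·162 - 0.29 = 0.0374C*, so C* = 1.09/0.0374 = 29.

B* ≈ 162, H* ≈ 9.18, C* ≈ 29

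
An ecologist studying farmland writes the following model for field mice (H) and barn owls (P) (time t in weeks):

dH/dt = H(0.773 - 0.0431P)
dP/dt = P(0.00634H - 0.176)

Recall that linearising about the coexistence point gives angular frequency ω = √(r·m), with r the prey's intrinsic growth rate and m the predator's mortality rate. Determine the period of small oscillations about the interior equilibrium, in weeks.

Here r = 0.773 and m = 0.176, so r·m = 0.136.
ω = √0.136 = 0.369 per week, hence T = 2π/ω ≈ 17 weeks.

T ≈ 17 weeks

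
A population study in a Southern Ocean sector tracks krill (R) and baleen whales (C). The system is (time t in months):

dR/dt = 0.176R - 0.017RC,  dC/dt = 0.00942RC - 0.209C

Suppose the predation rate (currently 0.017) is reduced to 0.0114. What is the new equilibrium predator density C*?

C* ≈ 15.4

At the interior fixed point, setting dR/dt = 0 with R > 0 fixes C* = (prey growth rate)/(RC coefficient) — independent of the other coefficients.
With the change, C* = 0.176/0.0114 = 15.4; it rises from 10.4.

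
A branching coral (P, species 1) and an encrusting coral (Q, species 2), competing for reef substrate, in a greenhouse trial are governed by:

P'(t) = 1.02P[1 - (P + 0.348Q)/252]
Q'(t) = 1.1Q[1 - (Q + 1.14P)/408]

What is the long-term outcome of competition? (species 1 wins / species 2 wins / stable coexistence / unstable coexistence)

stable coexistence

Compare the nullcline intercepts: K1/α12 = 252/0.348 = 724 > K2 = 408; K2/α21 = 408/1.14 = 358 > K1 = 252.
Since both inequalities hold, each species can invade when rare, so the interior equilibrium is stable.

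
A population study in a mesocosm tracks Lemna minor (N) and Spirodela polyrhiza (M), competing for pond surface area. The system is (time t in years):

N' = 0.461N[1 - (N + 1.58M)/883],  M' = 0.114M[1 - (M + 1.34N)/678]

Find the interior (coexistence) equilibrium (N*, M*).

Setting both brackets to zero gives the nullclines N + 1.58M = 883 and 1.34N + M = 678.
Substituting M = 678 - 1.34N into the first: N(1 - 1.58·1.34) = 883 - 1.58·678.
So N* = -188/-1.12 = 168, and then M* = 678 - 1.34·168 = 452.

N* ≈ 168, M* ≈ 452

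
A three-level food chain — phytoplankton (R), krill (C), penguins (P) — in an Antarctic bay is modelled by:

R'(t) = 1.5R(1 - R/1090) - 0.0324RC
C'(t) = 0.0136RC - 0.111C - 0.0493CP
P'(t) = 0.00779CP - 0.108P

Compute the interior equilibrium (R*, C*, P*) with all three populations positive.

R* ≈ 764, C* ≈ 13.9, P* ≈ 208

From dP/dt = 0: 0.00779C* = 0.108, so C* = 13.9.
From dR/dt = 0: 1.5(1 - R*/1090) = 0.0324·13.9, giving R* = 1090·(1 - 0.299) = 764.
From dC/dt = 0: 0.0136·764 - 0.111 = 0.0493P*, so P* = 10.3/0.0493 = 208.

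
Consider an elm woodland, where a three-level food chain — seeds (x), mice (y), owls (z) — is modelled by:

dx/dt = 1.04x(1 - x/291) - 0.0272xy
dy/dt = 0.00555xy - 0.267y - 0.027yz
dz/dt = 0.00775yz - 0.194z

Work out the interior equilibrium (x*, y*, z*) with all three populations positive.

From dz/dt = 0: 0.00775y* = 0.194, so y* = 25.
From dx/dt = 0: 1.04(1 - x*/291) = 0.0272·25, giving x* = 291·(1 - 0.655) = 100.
From dy/dt = 0: 0.00555·100 - 0.267 = 0.027z*, so z* = 0.291/0.027 = 10.8.

x* ≈ 100, y* ≈ 25, z* ≈ 10.8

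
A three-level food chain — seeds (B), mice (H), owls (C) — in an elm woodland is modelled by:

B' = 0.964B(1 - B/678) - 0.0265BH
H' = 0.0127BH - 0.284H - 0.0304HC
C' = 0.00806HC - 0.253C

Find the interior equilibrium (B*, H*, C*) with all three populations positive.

From dC/dt = 0: 0.00806H* = 0.253, so H* = 31.4.
From dB/dt = 0: 0.964(1 - B*/678) = 0.0265·31.4, giving B* = 678·(1 - 0.863) = 93.
From dH/dt = 0: 0.0127·93 - 0.284 = 0.0304C*, so C* = 0.897/0.0304 = 29.5.

B* ≈ 93, H* ≈ 31.4, C* ≈ 29.5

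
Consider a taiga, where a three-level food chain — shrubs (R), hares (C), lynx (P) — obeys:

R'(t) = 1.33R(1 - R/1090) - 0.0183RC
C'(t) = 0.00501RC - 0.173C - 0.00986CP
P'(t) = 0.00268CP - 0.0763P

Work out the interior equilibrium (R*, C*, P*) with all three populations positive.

From dP/dt = 0: 0.00268C* = 0.0763, so C* = 28.5.
From dR/dt = 0: 1.33(1 - R*/1090) = 0.0183·28.5, giving R* = 1090·(1 - 0.392) = 663.
From dC/dt = 0: 0.00501·663 - 0.173 = 0.00986P*, so P* = 3.15/0.00986 = 319.

R* ≈ 663, C* ≈ 28.5, P* ≈ 319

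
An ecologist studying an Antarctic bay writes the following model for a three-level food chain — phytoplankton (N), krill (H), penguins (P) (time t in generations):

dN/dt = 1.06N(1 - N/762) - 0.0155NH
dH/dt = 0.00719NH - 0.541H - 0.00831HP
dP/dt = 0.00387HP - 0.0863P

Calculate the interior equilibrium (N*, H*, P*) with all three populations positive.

N* ≈ 514, H* ≈ 22.3, P* ≈ 379

From dP/dt = 0: 0.00387H* = 0.0863, so H* = 22.3.
From dN/dt = 0: 1.06(1 - N*/762) = 0.0155·22.3, giving N* = 762·(1 - 0.326) = 514.
From dH/dt = 0: 0.00719·514 - 0.541 = 0.00831P*, so P* = 3.15/0.00831 = 379.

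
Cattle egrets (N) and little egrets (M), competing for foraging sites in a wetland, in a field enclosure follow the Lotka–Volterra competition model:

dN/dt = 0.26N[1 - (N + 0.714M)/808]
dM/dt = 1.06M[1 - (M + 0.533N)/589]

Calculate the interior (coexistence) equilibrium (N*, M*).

N* ≈ 625, M* ≈ 256

Setting both brackets to zero gives the nullclines N + 0.714M = 808 and 0.533N + M = 589.
Substituting M = 589 - 0.533N into the first: N(1 - 0.714·0.533) = 808 - 0.714·589.
So N* = 387/0.619 = 625, and then M* = 589 - 0.533·625 = 256.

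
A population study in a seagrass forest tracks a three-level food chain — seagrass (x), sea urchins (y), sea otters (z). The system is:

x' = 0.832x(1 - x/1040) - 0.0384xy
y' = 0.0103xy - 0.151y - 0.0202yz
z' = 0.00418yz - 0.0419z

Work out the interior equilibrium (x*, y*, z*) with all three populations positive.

From dz/dt = 0: 0.00418y* = 0.0419, so y* = 10.
From dx/dt = 0: 0.832(1 - x*/1040) = 0.0384·10, giving x* = 1040·(1 - 0.463) = 559.
From dy/dt = 0: 0.0103·559 - 0.151 = 0.0202z*, so z* = 5.61/0.0202 = 277.

x* ≈ 559, y* ≈ 10, z* ≈ 277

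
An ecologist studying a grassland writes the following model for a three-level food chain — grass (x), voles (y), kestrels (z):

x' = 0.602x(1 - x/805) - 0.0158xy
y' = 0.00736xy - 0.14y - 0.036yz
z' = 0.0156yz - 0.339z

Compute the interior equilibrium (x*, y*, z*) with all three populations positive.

x* ≈ 346, y* ≈ 21.7, z* ≈ 66.8

From dz/dt = 0: 0.0156y* = 0.339, so y* = 21.7.
From dx/dt = 0: 0.602(1 - x*/805) = 0.0158·21.7, giving x* = 805·(1 - 0.57) = 346.
From dy/dt = 0: 0.00736·346 - 0.14 = 0.036z*, so z* = 2.41/0.036 = 66.8.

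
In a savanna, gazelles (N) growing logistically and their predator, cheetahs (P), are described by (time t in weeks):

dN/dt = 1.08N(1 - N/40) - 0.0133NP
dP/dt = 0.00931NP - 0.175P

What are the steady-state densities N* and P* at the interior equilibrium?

N* ≈ 18.8, P* ≈ 43

From dP/dt = 0 with P > 0: 0.00931N* = 0.175, so N* = 18.8.
Substitute into dN/dt = 0: 1.08(1 - 18.8/40) = 0.0133P*.
The bracket is 0.53, giving P* = 0.572/0.0133 = 43.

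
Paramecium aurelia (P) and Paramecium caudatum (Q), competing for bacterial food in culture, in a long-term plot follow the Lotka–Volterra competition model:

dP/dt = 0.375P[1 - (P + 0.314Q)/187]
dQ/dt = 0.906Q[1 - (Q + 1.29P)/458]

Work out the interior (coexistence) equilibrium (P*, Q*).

P* ≈ 72.6, Q* ≈ 364

Setting both brackets to zero gives the nullclines P + 0.314Q = 187 and 1.29P + Q = 458.
Substituting Q = 458 - 1.29P into the first: P(1 - 0.314·1.29) = 187 - 0.314·458.
So P* = 43.2/0.595 = 72.6, and then Q* = 458 - 1.29·72.6 = 364.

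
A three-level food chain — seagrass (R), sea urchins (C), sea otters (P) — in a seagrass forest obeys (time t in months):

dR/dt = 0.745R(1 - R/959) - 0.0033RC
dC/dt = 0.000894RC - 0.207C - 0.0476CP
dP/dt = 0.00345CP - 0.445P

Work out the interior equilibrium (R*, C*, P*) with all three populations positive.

From dP/dt = 0: 0.00345C* = 0.445, so C* = 129.
From dR/dt = 0: 0.745(1 - R*/959) = 0.0033·129, giving R* = 959·(1 - 0.571) = 411.
From dC/dt = 0: 0.000894·411 - 0.207 = 0.0476P*, so P* = 0.161/0.0476 = 3.37.

R* ≈ 411, C* ≈ 129, P* ≈ 3.37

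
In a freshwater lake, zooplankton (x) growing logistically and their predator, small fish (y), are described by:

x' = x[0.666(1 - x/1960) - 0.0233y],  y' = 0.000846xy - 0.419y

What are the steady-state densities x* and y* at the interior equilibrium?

x* ≈ 495, y* ≈ 21.4

From dy/dt = 0 with y > 0: 0.000846x* = 0.419, so x* = 495.
Substitute into dx/dt = 0: 0.666(1 - 495/1960) = 0.0233y*.
The bracket is 0.747, giving y* = 0.498/0.0233 = 21.4.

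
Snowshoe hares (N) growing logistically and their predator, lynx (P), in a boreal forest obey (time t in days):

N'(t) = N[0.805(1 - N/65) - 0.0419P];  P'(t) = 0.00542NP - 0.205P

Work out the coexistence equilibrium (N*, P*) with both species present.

N* ≈ 37.8, P* ≈ 8.03

From dP/dt = 0 with P > 0: 0.00542N* = 0.205, so N* = 37.8.
Substitute into dN/dt = 0: 0.805(1 - 37.8/65) = 0.0419P*.
The bracket is 0.418, giving P* = 0.337/0.0419 = 8.03.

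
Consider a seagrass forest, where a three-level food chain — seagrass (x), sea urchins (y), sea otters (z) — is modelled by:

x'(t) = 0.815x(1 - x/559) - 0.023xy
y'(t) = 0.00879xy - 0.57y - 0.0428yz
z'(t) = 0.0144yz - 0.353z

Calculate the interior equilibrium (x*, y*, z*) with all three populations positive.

x* ≈ 172, y* ≈ 24.5, z* ≈ 22.1

From dz/dt = 0: 0.0144y* = 0.353, so y* = 24.5.
From dx/dt = 0: 0.815(1 - x*/559) = 0.023·24.5, giving x* = 559·(1 - 0.692) = 172.
From dy/dt = 0: 0.00879·172 - 0.57 = 0.0428z*, so z* = 0.944/0.0428 = 22.1.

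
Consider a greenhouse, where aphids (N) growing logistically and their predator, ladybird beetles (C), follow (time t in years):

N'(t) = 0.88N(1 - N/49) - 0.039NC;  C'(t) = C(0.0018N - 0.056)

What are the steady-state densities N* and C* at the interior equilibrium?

From dC/dt = 0 with C > 0: 0.0018N* = 0.056, so N* = 31.1.
Substitute into dN/dt = 0: 0.88(1 - 31.1/49) = 0.039C*.
The bracket is 0.365, giving C* = 0.321/0.039 = 8.24.

N* ≈ 31.1, C* ≈ 8.24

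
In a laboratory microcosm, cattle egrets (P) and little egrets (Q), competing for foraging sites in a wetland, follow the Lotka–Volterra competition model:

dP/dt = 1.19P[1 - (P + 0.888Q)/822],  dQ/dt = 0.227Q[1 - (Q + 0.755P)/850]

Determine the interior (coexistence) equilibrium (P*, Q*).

P* ≈ 204, Q* ≈ 696

Setting both brackets to zero gives the nullclines P + 0.888Q = 822 and 0.755P + Q = 850.
Substituting Q = 850 - 0.755P into the first: P(1 - 0.888·0.755) = 822 - 0.888·850.
So P* = 67.2/0.33 = 204, and then Q* = 850 - 0.755·204 = 696.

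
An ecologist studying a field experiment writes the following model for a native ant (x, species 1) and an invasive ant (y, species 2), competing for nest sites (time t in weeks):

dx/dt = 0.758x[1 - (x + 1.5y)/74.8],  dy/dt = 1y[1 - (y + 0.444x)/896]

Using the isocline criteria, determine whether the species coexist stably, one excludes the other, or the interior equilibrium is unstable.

Compare the nullcline intercepts: K1/α12 = 74.8/1.5 = 49.9 < K2 = 896; K2/α21 = 896/0.444 = 2020 > K1 = 74.8.
Since the inequalities point opposite ways, species 2 can invade but species 1 cannot.

species 2 excludes species 1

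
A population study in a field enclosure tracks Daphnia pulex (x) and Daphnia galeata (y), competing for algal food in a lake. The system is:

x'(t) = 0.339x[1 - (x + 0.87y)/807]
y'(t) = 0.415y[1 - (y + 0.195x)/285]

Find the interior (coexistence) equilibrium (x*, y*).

Setting both brackets to zero gives the nullclines x + 0.87y = 807 and 0.195x + y = 285.
Substituting y = 285 - 0.195x into the first: x(1 - 0.87·0.195) = 807 - 0.87·285.
So x* = 559/0.83 = 673, and then y* = 285 - 0.195·673 = 154.

x* ≈ 673, y* ≈ 154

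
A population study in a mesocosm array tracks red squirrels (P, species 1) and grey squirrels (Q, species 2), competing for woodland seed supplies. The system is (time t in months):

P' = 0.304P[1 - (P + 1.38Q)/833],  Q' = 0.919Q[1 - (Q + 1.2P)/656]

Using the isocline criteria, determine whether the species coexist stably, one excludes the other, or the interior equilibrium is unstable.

Compare the nullcline intercepts: K1/α12 = 833/1.38 = 604 < K2 = 656; K2/α21 = 656/1.2 = 547 < K1 = 833.
Since both are reversed, neither can invade when rare; the interior point is a saddle.

unstable coexistence (outcome depends on initial conditions)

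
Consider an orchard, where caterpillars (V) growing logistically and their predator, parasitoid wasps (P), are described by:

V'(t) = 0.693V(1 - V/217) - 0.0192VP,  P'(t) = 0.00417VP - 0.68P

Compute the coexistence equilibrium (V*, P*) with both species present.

V* ≈ 163, P* ≈ 8.97

From dP/dt = 0 with P > 0: 0.00417V* = 0.68, so V* = 163.
Substitute into dV/dt = 0: 0.693(1 - 163/217) = 0.0192P*.
The bracket is 0.249, giving P* = 0.172/0.0192 = 8.97.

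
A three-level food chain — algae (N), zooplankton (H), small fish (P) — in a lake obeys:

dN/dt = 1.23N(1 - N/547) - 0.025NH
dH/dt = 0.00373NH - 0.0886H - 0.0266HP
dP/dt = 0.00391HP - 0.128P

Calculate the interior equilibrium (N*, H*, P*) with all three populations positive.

From dP/dt = 0: 0.00391H* = 0.128, so H* = 32.7.
From dN/dt = 0: 1.23(1 - N*/547) = 0.025·32.7, giving N* = 547·(1 - 0.665) = 183.
From dH/dt = 0: 0.00373·183 - 0.0886 = 0.0266P*, so P* = 0.594/0.0266 = 22.3.

N* ≈ 183, H* ≈ 32.7, P* ≈ 22.3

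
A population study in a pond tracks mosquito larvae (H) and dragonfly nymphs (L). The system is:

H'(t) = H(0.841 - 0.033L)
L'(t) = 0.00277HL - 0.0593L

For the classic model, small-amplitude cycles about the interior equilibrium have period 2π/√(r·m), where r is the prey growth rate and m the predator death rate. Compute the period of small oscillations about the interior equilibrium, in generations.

T ≈ 28.1 generations

Here r = 0.841 and m = 0.0593, so r·m = 0.0499.
ω = √0.0499 = 0.223 per generation, hence T = 2π/ω ≈ 28.1 generations.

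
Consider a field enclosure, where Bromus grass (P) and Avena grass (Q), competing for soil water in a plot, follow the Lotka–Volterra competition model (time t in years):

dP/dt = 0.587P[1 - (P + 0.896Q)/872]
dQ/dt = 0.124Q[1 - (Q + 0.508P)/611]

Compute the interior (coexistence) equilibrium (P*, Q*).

Setting both brackets to zero gives the nullclines P + 0.896Q = 872 and 0.508P + Q = 611.
Substituting Q = 611 - 0.508P into the first: P(1 - 0.896·0.508) = 872 - 0.896·611.
So P* = 325/0.545 = 596, and then Q* = 611 - 0.508·596 = 308.

P* ≈ 596, Q* ≈ 308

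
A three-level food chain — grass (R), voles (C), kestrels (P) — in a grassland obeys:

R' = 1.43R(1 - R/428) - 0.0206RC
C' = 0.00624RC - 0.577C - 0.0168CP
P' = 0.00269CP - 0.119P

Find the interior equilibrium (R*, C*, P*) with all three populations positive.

R* ≈ 155, C* ≈ 44.2, P* ≈ 23.3

From dP/dt = 0: 0.00269C* = 0.119, so C* = 44.2.
From dR/dt = 0: 1.43(1 - R*/428) = 0.0206·44.2, giving R* = 428·(1 - 0.637) = 155.
From dC/dt = 0: 0.00624·155 - 0.577 = 0.0168P*, so P* = 0.392/0.0168 = 23.3.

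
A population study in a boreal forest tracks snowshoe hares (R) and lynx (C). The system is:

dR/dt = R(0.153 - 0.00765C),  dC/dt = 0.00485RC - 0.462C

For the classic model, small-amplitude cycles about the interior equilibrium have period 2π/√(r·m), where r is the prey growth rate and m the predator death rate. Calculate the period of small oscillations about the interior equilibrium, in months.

T ≈ 23.6 months

Here r = 0.153 and m = 0.462, so r·m = 0.0707.
ω = √0.0707 = 0.266 per month, hence T = 2π/ω ≈ 23.6 months.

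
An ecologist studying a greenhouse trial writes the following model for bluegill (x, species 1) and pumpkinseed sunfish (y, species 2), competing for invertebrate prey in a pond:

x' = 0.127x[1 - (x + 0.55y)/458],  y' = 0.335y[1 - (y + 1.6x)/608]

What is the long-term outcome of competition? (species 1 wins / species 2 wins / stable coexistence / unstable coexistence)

Compare the nullcline intercepts: K1/α12 = 458/0.55 = 833 > K2 = 608; K2/α21 = 608/1.6 = 380 < K1 = 458.
Since the inequalities point opposite ways, species 1 can invade but species 2 cannot.

species 1 excludes species 2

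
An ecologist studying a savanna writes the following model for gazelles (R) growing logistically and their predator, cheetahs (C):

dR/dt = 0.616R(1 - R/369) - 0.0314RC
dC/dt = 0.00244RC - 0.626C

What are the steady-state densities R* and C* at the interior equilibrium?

R* ≈ 257, C* ≈ 5.98

From dC/dt = 0 with C > 0: 0.00244R* = 0.626, so R* = 257.
Substitute into dR/dt = 0: 0.616(1 - 257/369) = 0.0314C*.
The bracket is 0.305, giving C* = 0.188/0.0314 = 5.98.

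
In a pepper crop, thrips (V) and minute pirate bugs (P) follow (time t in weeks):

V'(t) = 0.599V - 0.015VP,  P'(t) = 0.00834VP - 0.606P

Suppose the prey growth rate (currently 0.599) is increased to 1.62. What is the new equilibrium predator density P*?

At the interior fixed point, setting dV/dt = 0 with V > 0 fixes P* = (prey growth rate)/(VP coefficient) — independent of the other coefficients.
With the change, P* = 1.62/0.015 = 108; it rises from 39.9.

P* ≈ 108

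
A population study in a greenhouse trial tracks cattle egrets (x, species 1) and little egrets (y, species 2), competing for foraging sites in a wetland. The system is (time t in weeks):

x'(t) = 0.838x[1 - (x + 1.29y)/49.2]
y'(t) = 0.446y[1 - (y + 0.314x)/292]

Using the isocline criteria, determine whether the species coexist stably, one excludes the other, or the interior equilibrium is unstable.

species 2 excludes species 1

Compare the nullcline intercepts: K1/α12 = 49.2/1.29 = 38.1 < K2 = 292; K2/α21 = 292/0.314 = 930 > K1 = 49.2.
Since the inequalities point opposite ways, species 2 can invade but species 1 cannot.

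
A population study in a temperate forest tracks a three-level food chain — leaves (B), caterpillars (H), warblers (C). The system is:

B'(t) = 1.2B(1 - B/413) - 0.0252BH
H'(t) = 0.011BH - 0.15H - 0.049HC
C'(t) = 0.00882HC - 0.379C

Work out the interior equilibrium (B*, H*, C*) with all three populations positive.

B* ≈ 40.3, H* ≈ 43, C* ≈ 5.99

From dC/dt = 0: 0.00882H* = 0.379, so H* = 43.
From dB/dt = 0: 1.2(1 - B*/413) = 0.0252·43, giving B* = 413·(1 - 0.902) = 40.3.
From dH/dt = 0: 0.011·40.3 - 0.15 = 0.049C*, so C* = 0.293/0.049 = 5.99.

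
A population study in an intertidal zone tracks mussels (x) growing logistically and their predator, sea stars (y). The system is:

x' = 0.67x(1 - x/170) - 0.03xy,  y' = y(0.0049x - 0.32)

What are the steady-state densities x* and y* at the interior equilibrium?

From dy/dt = 0 with y > 0: 0.0049x* = 0.32, so x* = 65.3.
Substitute into dx/dt = 0: 0.67(1 - 65.3/170) = 0.03y*.
The bracket is 0.616, giving y* = 0.413/0.03 = 13.8.

x* ≈ 65.3, y* ≈ 13.8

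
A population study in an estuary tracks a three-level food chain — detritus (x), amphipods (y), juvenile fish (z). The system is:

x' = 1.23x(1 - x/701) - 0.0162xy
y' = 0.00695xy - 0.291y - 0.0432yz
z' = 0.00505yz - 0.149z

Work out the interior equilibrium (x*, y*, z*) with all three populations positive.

x* ≈ 429, y* ≈ 29.5, z* ≈ 62.2

From dz/dt = 0: 0.00505y* = 0.149, so y* = 29.5.
From dx/dt = 0: 1.23(1 - x*/701) = 0.0162·29.5, giving x* = 701·(1 - 0.389) = 429.
From dy/dt = 0: 0.00695·429 - 0.291 = 0.0432z*, so z* = 2.69/0.0432 = 62.2.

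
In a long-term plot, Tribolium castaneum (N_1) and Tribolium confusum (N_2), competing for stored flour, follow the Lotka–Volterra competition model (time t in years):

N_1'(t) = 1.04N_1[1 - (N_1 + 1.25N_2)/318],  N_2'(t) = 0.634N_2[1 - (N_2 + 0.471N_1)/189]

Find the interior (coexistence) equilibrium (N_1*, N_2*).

N_1* ≈ 199, N_2* ≈ 95.4

Setting both brackets to zero gives the nullclines N_1 + 1.25N_2 = 318 and 0.471N_1 + N_2 = 189.
Substituting N_2 = 189 - 0.471N_1 into the first: N_1(1 - 1.25·0.471) = 318 - 1.25·189.
So N_1* = 81.8/0.411 = 199, and then N_2* = 189 - 0.471·199 = 95.4.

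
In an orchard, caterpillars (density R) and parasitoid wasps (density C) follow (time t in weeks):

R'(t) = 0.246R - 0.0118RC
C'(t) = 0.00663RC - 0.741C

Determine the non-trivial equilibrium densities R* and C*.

Set dC/dt = 0 with C > 0: 0.00663R - 0.741 = 0, so R* = 0.741/0.00663 = 112.
Set dR/dt = 0 with R > 0: 0.246 - 0.0118C = 0, so C* = 0.246/0.0118 = 20.8.

R* ≈ 112, C* ≈ 20.8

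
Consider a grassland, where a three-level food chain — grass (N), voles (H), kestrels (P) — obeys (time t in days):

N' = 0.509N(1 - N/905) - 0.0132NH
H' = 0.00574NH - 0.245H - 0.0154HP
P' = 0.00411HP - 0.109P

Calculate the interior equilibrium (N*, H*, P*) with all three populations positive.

From dP/dt = 0: 0.00411H* = 0.109, so H* = 26.5.
From dN/dt = 0: 0.509(1 - N*/905) = 0.0132·26.5, giving N* = 905·(1 - 0.688) = 283.
From dH/dt = 0: 0.00574·283 - 0.245 = 0.0154P*, so P* = 1.38/0.0154 = 89.4.

N* ≈ 283, H* ≈ 26.5, P* ≈ 89.4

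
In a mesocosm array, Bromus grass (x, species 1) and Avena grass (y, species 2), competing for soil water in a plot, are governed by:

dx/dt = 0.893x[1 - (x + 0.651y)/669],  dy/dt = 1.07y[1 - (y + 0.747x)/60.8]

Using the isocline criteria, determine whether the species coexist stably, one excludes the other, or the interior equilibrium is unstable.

species 1 excludes species 2

Compare the nullcline intercepts: K1/α12 = 669/0.651 = 1030 > K2 = 60.8; K2/α21 = 60.8/0.747 = 81.4 < K1 = 669.
Since the inequalities point opposite ways, species 1 can invade but species 2 cannot.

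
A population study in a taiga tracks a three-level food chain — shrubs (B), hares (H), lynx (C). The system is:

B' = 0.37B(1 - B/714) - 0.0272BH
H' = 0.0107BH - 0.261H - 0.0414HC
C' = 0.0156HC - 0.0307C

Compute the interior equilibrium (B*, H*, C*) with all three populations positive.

B* ≈ 611, H* ≈ 1.97, C* ≈ 152

From dC/dt = 0: 0.0156H* = 0.0307, so H* = 1.97.
From dB/dt = 0: 0.37(1 - B*/714) = 0.0272·1.97, giving B* = 714·(1 - 0.145) = 611.
From dH/dt = 0: 0.0107·611 - 0.261 = 0.0414C*, so C* = 6.27/0.0414 = 152.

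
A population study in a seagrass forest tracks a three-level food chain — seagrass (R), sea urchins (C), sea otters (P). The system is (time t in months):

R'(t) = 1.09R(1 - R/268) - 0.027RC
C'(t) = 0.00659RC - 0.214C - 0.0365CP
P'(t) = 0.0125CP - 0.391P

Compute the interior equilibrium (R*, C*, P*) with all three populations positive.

From dP/dt = 0: 0.0125C* = 0.391, so C* = 31.3.
From dR/dt = 0: 1.09(1 - R*/268) = 0.027·31.3, giving R* = 268·(1 - 0.775) = 60.3.
From dC/dt = 0: 0.00659·60.3 - 0.214 = 0.0365P*, so P* = 0.184/0.0365 = 5.03.

R* ≈ 60.3, C* ≈ 31.3, P* ≈ 5.03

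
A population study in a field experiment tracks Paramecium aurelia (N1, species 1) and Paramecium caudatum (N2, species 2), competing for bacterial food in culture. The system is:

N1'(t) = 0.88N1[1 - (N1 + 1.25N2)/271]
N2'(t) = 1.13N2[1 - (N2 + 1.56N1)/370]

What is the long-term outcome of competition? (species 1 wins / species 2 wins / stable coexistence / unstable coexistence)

unstable coexistence (outcome depends on initial conditions)

Compare the nullcline intercepts: K1/α12 = 271/1.25 = 217 < K2 = 370; K2/α21 = 370/1.56 = 237 < K1 = 271.
Since both are reversed, neither can invade when rare; the interior point is a saddle.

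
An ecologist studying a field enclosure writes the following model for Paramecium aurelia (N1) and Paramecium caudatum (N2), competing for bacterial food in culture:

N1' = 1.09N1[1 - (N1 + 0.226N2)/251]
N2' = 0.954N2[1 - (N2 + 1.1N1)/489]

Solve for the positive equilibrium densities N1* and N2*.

N1* ≈ 187, N2* ≈ 283

Setting both brackets to zero gives the nullclines N1 + 0.226N2 = 251 and 1.1N1 + N2 = 489.
Substituting N2 = 489 - 1.1N1 into the first: N1(1 - 0.226·1.1) = 251 - 0.226·489.
So N1* = 140/0.751 = 187, and then N2* = 489 - 1.1·187 = 283.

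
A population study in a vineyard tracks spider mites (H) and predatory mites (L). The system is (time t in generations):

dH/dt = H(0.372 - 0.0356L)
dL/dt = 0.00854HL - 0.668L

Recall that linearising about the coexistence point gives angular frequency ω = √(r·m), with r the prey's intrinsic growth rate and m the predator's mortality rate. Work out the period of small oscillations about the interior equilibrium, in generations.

T ≈ 12.6 generations

Here r = 0.372 and m = 0.668, so r·m = 0.248.
ω = √0.248 = 0.498 per generation, hence T = 2π/ω ≈ 12.6 generations.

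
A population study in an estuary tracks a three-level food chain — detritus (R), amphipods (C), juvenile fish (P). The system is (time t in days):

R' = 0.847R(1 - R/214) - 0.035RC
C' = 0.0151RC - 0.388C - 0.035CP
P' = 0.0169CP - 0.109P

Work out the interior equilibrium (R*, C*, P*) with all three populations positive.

From dP/dt = 0: 0.0169C* = 0.109, so C* = 6.45.
From dR/dt = 0: 0.847(1 - R*/214) = 0.035·6.45, giving R* = 214·(1 - 0.267) = 157.
From dC/dt = 0: 0.0151·157 - 0.388 = 0.035P*, so P* = 1.98/0.035 = 56.6.

R* ≈ 157, C* ≈ 6.45, P* ≈ 56.6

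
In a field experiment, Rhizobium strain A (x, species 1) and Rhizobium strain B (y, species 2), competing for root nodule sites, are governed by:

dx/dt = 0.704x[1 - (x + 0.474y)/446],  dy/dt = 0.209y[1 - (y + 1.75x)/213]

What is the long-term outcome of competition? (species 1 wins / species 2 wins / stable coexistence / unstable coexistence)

Compare the nullcline intercepts: K1/α12 = 446/0.474 = 941 > K2 = 213; K2/α21 = 213/1.75 = 122 < K1 = 446.
Since the inequalities point opposite ways, species 1 can invade but species 2 cannot.

species 1 excludes species 2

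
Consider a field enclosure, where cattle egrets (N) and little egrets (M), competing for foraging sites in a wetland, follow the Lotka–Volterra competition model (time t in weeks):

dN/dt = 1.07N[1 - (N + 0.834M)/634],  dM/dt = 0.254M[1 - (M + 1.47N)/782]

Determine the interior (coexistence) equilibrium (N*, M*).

N* ≈ 80.5, M* ≈ 664

Setting both brackets to zero gives the nullclines N + 0.834M = 634 and 1.47N + M = 782.
Substituting M = 782 - 1.47N into the first: N(1 - 0.834·1.47) = 634 - 0.834·782.
So N* = -18.2/-0.226 = 80.5, and then M* = 782 - 1.47·80.5 = 664.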